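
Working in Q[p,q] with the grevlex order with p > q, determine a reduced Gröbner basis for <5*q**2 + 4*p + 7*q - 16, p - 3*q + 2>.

f_1 = 5*q**2 + 4*p + 7*q - 16, LT = q**2.
f_2 = p - 3*q + 2, LT = p.

The S-polynomials (S(f_1,f_2)) all reduce to 0 modulo the current basis, so we have a Gröbner basis.

G = {q**2 + 19/5*q - 24/5, p - 3*q + 2}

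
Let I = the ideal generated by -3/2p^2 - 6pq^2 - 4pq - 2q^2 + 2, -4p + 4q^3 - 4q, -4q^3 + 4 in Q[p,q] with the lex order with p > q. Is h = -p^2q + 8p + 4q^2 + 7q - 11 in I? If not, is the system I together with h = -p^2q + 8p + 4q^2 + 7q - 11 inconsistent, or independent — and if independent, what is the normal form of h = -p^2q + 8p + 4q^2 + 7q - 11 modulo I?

First compute the reduced Gröbner basis of I by Buchberger's algorithm.
f_1 = -3/2p^2 - 6pq^2 - 4pq - 2q^2 + 2, LT = p^2.
f_2 = -4p + 4q^3 - 4q, LT = p.
f_3 = -4q^3 + 4, LT = q^3.

S(f_1,f_2): lcm = p^2. S = pq^3 + 4pq^2 + 5/3pq + 4/3q^2 - 4/3.
  leading term pq^3: subtract (-1/4q^3)·f_2 from pq^3 + 4pq^2 + 5/3pq + 4/3q^2 - 4/3 → 4pq^2 + 5/3pq + q^6 - q^4 + 4/3q^2 - 4/3
  leading term pq^2: subtract (-q^2)·f_2 from 4pq^2 + 5/3pq + q^6 - q^4 + 4/3q^2 - 4/3 → 5/3pq + q^6 + 4q^5 - q^4 - 4q^3 + 4/3q^2 - 4/3
  leading term pq: subtract (-5/12q)·f_2 from 5/3pq + q^6 + 4q^5 - q^4 - 4q^3 + 4/3q^2 - 4/3 → q^6 + 4q^5 + 2/3q^4 - 4q^3 - 1/3q^2 - 4/3
  leading term q^6: subtract (-1/4q^3)·f_3 from q^6 + 4q^5 + 2/3q^4 - 4q^3 - 1/3q^2 - 4/3 → 4q^5 + 2/3q^4 - 3q^3 - 1/3q^2 - 4/3
  leading term q^5: subtract (-q^2)·f_3 from 4q^5 + 2/3q^4 - 3q^3 - 1/3q^2 - 4/3 → 2/3q^4 - 3q^3 + 11/3q^2 - 4/3
  leading term q^4: subtract (-1/6q)·f_3 from 2/3q^4 - 3q^3 + 11/3q^2 - 4/3 → -3q^3 + 11/3q^2 + 2/3q - 4/3
  leading term q^3: subtract (3/4)·f_3 from -3q^3 + 11/3q^2 + 2/3q - 4/3 → 11/3q^2 + 2/3q - 13/3
  leading term q^2: no divisor's leading term divides it; move 11/3q^2 to the remainder.
  leading term q: no divisor's leading term divides it; move 2/3q to the remainder.
  leading term 1: no divisor's leading term divides it; move -13/3 to the remainder.
  remainder 11/3q^2 + 2/3q - 13/3 ≠ 0; add k_4 = 11/3q^2 + 2/3q - 13/3 to the basis.

S(f_3,k_4): lcm = q^3. S = -2/11q^2 + 13/11q - 1.
  leading term q^2: subtract (-6/121)·k_4 from -2/11q^2 + 13/11q - 1 → 147/121q - 147/121
  leading term q: no divisor's leading term divides it; move 147/121q to the remainder.
  leading term 1: no divisor's leading term divides it; move -147/121 to the remainder.
  remainder 147/121q - 147/121 ≠ 0; add k_5 = 147/121q - 147/121 to the basis.

The other S-polynomials (S(f_1,f_3), S(f_2,f_3), S(f_1,k_4), S(f_2,k_4), S(f_1,k_5), S(f_2,k_5), S(f_3,k_5), S(k_4,k_5)) all reduce to 0 modulo the current basis, so we have a Gröbner basis.
Inter-reduce: drop elements whose leading term is divisible by another's, tail-reduce, and make monic.
Reduced Gröbner basis: {p, q - 1}.
Label its elements g_1 = p, g_2 = q - 1.

Reduce h = -p^2q + 8p + 4q^2 + 7q - 11 modulo G:
  leading term p^2q: subtract (-pq)·g_1 from -p^2q + 8p + 4q^2 + 7q - 11 → 8p + 4q^2 + 7q - 11
  leading term p: subtract (8)·g_1 from 8p + 4q^2 + 7q - 11 → 4q^2 + 7q - 11
  leading term q^2: subtract (4q)·g_2 from 4q^2 + 7q - 11 → 11q - 11
  leading term q: subtract (11)·g_2 from 11q - 11 → 0
  normal form = 0.
Since the normal form is 0, h ∈ I.

-p^2q + 8p + 4q^2 + 7q - 11 lies in I (it reduces to 0).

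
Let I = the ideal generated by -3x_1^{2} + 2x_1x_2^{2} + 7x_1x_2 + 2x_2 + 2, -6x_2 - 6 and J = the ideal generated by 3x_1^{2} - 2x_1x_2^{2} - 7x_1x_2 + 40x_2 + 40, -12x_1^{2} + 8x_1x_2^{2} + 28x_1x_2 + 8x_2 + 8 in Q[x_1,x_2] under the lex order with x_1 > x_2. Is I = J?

Yes, the ideals are equal.

For a fixed monomial order, each ideal has a unique reduced Gröbner basis; comparing bases decides equality.
Buchberger on the first generating set:
f_1 = -3x_1^{2} + 2x_1x_2^{2} + 7x_1x_2 + 2x_2 + 2, LT = x_1^{2}.
f_2 = -6x_2 - 6, LT = x_2.

The S-polynomials (S(f_1,f_2)) all reduce to 0 modulo the current basis, so we have a Gröbner basis.
Inter-reduce: drop elements whose leading term is divisible by another's, tail-reduce, and make monic.
Reduced Gröbner basis: {x_1^{2} + \tfrac{5}{3}x_1, x_2 + 1}.

Buchberger on the second generating set:
h_1 = 3x_1^{2} - 2x_1x_2^{2} - 7x_1x_2 + 40x_2 + 40, LT = x_1^{2}.
h_2 = -12x_1^{2} + 8x_1x_2^{2} + 28x_1x_2 + 8x_2 + 8, LT = x_1^{2}.

S(h_1,h_2): lcm = x_1^{2}. S = 14x_2 + 14.
  reduce S modulo (h_1, h_2):
  remainder 14x_2 + 14 ≠ 0; add k_3 = 14x_2 + 14 to the basis.

The other S-polynomials (S(h_1,k_3), S(h_2,k_3)) all reduce to 0 modulo the current basis, so we have a Gröbner basis.
Inter-reduce: drop elements whose leading term is divisible by another's, tail-reduce, and make monic.
Reduced Gröbner basis: {x_1^{2} + \tfrac{5}{3}x_1, x_2 + 1}.

The two bases agree; hence the ideals are identical.
The choice of monomial ordering does not affect the verdict — as long as both bases are computed under the same ordering, their equality decides ideal equality.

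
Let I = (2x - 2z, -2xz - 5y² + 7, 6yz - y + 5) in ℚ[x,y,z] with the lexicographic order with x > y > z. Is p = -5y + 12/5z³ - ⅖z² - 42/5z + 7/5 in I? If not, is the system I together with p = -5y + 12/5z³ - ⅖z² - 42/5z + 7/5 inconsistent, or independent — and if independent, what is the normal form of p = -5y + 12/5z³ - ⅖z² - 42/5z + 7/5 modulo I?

First compute the reduced Gröbner basis of I by Buchberger's algorithm.
f_1 = 2x - 2z, LT = x.
f_2 = -2xz - 5y² + 7, LT = xz.
f_3 = 6yz - y + 5, LT = yz.

S(f_1,f_2): lcm = xz. S = -5/2y² - z² + 7/2.
  leading term y²: no divisor's leading term divides it; move -5/2y² to the remainder.
  leading term z²: no divisor's leading term divides it; move -z² to the remainder.
  leading term 1: no divisor's leading term divides it; move 7/2 to the remainder.
  remainder -5/2y² - z² + 7/2 ≠ 0; add h_4 = -5/2y² - z² + 7/2 to the basis.

S(f_3,h_4): lcm = y²z. S = -⅙y² + ⅚y - ⅖z³ + 7/5z.
  leading term y²: subtract (1/15)·h_4 from -⅙y² + ⅚y - ⅖z³ + 7/5z → ⅚y - ⅖z³ + 1/15z² + 7/5z - 7/30
  leading term y: no divisor's leading term divides it; move ⅚y to the remainder.
  leading term z³: no divisor's leading term divides it; move -⅖z³ to the remainder.
  leading term z²: no divisor's leading term divides it; move 1/15z² to the remainder.
  leading term z: no divisor's leading term divides it; move 7/5z to the remainder.
  leading term 1: no divisor's leading term divides it; move -7/30 to the remainder.
  remainder ⅚y - ⅖z³ + 1/15z² + 7/5z - 7/30 ≠ 0; add h_5 = ⅚y - ⅖z³ + 1/15z² + 7/5z - 7/30 to the basis.

S(f_3,h_5): lcm = yz. S = -⅙y + 12/25z⁴ - 2/25z³ - 42/25z² + 7/25z + ⅚.
  leading term y: subtract (-⅕)·h_5 from -⅙y + 12/25z⁴ - 2/25z³ - 42/25z² + 7/25z + ⅚ → 12/25z⁴ - 4/25z³ - 5/3z² + 14/25z + 59/75
  leading term z⁴: no divisor's leading term divides it; move 12/25z⁴ to the remainder.
  leading term z³: no divisor's leading term divides it; move -4/25z³ to the remainder.
  leading term z²: no divisor's leading term divides it; move -5/3z² to the remainder.
  leading term z: no divisor's leading term divides it; move 14/25z to the remainder.
  leading term 1: no divisor's leading term divides it; move 59/75 to the remainder.
  remainder 12/25z⁴ - 4/25z³ - 5/3z² + 14/25z + 59/75 ≠ 0; add h_6 = 12/25z⁴ - 4/25z³ - 5/3z² + 14/25z + 59/75 to the basis.

The other S-polynomials (S(f_1,f_3), S(f_2,f_3), S(f_1,h_4), S(f_2,h_4), S(f_1,h_5), S(f_2,h_5), S(h_4,h_5), S(f_1,h_6), S(f_2,h_6), S(f_3,h_6), S(h_4,h_6), S(h_5,h_6)) all reduce to 0 modulo the current basis, so we have a Gröbner basis.
Inter-reduce: drop elements whose leading term is divisible by another's, tail-reduce, and make monic.
Reduced Gröbner basis: {x - z, y - 12/25z³ + 2/25z² + 42/25z - 7/25, z⁴ - ⅓z³ - 125/36z² + 7/6z + 59/36}.
Label its elements g_1 = x - z, g_2 = y - 12/25z³ + 2/25z² + 42/25z - 7/25, g_3 = z⁴ - ⅓z³ - 125/36z² + 7/6z + 59/36.

Reduce p = -5y + 12/5z³ - ⅖z² - 42/5z + 7/5 modulo G:
  leading term y: subtract (-5)·g_2 from -5y + 12/5z³ - ⅖z² - 42/5z + 7/5 → 0
  normal form = 0.
Since the normal form is 0, p ∈ I.

Ideal membership is decidable via reduction modulo a Gröbner basis.

-5y + 12/5z³ - ⅖z² - 42/5z + 7/5 lies in I (it reduces to 0).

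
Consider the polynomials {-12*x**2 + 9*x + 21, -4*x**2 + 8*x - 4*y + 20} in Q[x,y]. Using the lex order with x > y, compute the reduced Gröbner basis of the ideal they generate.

The reduced Gröbner basis is the canonical form of the ideal for this ordering.

f_1 = -12*x**2 + 9*x + 21, LT = x**2.
f_2 = -4*x**2 + 8*x - 4*y + 20, LT = x**2.

S(f_1,f_2): lcm = x**2. S = 5/4*x - y + 13/4.
  leading term x: no divisor's leading term divides it; move 5/4*x to the remainder.
  leading term y: no divisor's leading term divides it; move -y to the remainder.
  leading term 1: no divisor's leading term divides it; move 13/4 to the remainder.
  remainder 5/4*x - y + 13/4 ≠ 0; add g_3 = 5/4*x - y + 13/4 to the basis.

S(f_1,g_3): lcm = x**2. S = 4/5*x*y - 67/20*x - 7/4.
  leading term x*y: subtract (16/25*y)·g_3 from 4/5*x*y - 67/20*x - 7/4 → -67/20*x + 16/25*y**2 - 52/25*y - 7/4
  leading term x: subtract (-67/25)·g_3 from -67/20*x + 16/25*y**2 - 52/25*y - 7/4 → 16/25*y**2 - 119/25*y + 174/25
  leading term y**2: no divisor's leading term divides it; move 16/25*y**2 to the remainder.
  leading term y: no divisor's leading term divides it; move -119/25*y to the remainder.
  leading term 1: no divisor's leading term divides it; move 174/25 to the remainder.
  remainder 16/25*y**2 - 119/25*y + 174/25 ≠ 0; add g_4 = 16/25*y**2 - 119/25*y + 174/25 to the basis.

S(f_2,g_3): lcm = x**2. S = 4/5*x*y - 23/5*x + y - 5.
  leading term x*y: subtract (16/25*y)·g_3 from 4/5*x*y - 23/5*x + y - 5 → -23/5*x + 16/25*y**2 - 27/25*y - 5
  leading term x: subtract (-92/25)·g_3 from -23/5*x + 16/25*y**2 - 27/25*y - 5 → 16/25*y**2 - 119/25*y + 174/25
  leading term y**2: subtract (1)·g_4 from 16/25*y**2 - 119/25*y + 174/25 → 0
  remainder 0.

S(f_1,g_4): leading monomials are coprime, so the S-polynomial reduces to 0 (Buchberger's first criterion).
S(f_2,g_4): leading monomials are coprime, so the S-polynomial reduces to 0 (Buchberger's first criterion).
S(g_3,g_4): leading monomials are coprime, so the S-polynomial reduces to 0 (Buchberger's first criterion).
Every S-polynomial of the final basis reduces to 0, so we have a Gröbner basis.
Inter-reduce: drop elements whose leading term is divisible by another's, tail-reduce, and make monic.

G = {x - 4/5*y + 13/5, y**2 - 119/16*y + 87/8}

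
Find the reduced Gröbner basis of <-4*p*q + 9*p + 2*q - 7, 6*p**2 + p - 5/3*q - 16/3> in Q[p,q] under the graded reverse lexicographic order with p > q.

f_1 = -4*p*q + 9*p + 2*q - 7, LT = p*q.
f_2 = 6*p**2 + p - 5/3*q - 16/3, LT = p**2.

S(f_1,f_2): lcm = p**2*q. S = -9/4*p**2 - 2/3*p*q + 5/18*q**2 + 7/4*p + 8/9*q.
  reduce S modulo (f_1, f_2):
  remainder 5/18*q**2 + 5/8*p - 5/72*q - 5/6 ≠ 0; add g_3 = 5/18*q**2 + 5/8*p - 5/72*q - 5/6 to the basis.

The other S-polynomials (S(f_1,g_3), S(f_2,g_3)) all reduce to 0 modulo the current basis, so we have a Gröbner basis.

G = {p**2 + 1/6*p - 5/18*q - 8/9, p*q - 9/4*p - 1/2*q + 7/4, q**2 + 9/4*p - 1/4*q - 3}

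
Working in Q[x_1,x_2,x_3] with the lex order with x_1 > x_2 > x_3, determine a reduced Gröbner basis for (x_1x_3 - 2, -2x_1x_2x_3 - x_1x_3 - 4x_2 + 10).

f_1 = x_1x_3 - 2, LT = x_1x_3.
f_2 = -2x_1x_2x_3 - x_1x_3 - 4x_2 + 10, LT = x_1x_2x_3.

S(f_1,f_2): lcm = x_1x_2x_3. S = -1/2x_1x_3 - 4x_2 + 5.
  reduce S modulo (f_1, f_2):
  remainder -4x_2 + 4 ≠ 0; add g_3 = -4x_2 + 4 to the basis.

The other S-polynomials (S(f_1,g_3), S(f_2,g_3)) all reduce to 0 modulo the current basis, so we have a Gröbner basis.
Inter-reduce: drop elements whose leading term is divisible by another's, tail-reduce, and make monic.

G = {x_1x_3 - 2, x_2 - 1}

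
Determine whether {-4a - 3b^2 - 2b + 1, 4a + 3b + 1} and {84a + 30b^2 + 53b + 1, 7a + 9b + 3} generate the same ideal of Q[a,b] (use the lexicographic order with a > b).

Equality of ideals is decidable: compute both reduced Gröbner bases (unique for the ordering) and check whether they agree.
Buchberger on the first generating set:
f_1 = -4a - 3b^2 - 2b + 1, LT = a.
f_2 = 4a + 3b + 1, LT = a.

S(f_1,f_2): lcm = a. S = 3/4b^2 - 1/4b - 1/2.
  reduce S modulo (f_1, f_2):
  remainder 3/4b^2 - 1/4b - 1/2 ≠ 0; add g_3 = 3/4b^2 - 1/4b - 1/2 to the basis.

The other S-polynomials (S(f_1,g_3), S(f_2,g_3)) all reduce to 0 modulo the current basis, so we have a Gröbner basis.
Inter-reduce: drop elements whose leading term is divisible by another's, tail-reduce, and make monic.
Reduced Gröbner basis: {a + 3/4b + 1/4, b^2 - 1/3b - 2/3}.

Buchberger on the second generating set:
h_1 = 84a + 30b^2 + 53b + 1, LT = a.
h_2 = 7a + 9b + 3, LT = a.

S(h_1,h_2): lcm = a. S = 5/14b^2 - 55/84b - 5/12.
  reduce S modulo (h_1, h_2):
  remainder 5/14b^2 - 55/84b - 5/12 ≠ 0; add k_3 = 5/14b^2 - 55/84b - 5/12 to the basis.

The other S-polynomials (S(h_1,k_3), S(h_2,k_3)) all reduce to 0 modulo the current basis, so we have a Gröbner basis.
Inter-reduce: drop elements whose leading term is divisible by another's, tail-reduce, and make monic.
Reduced Gröbner basis: {a + 9/7b + 3/7, b^2 - 11/6b - 7/6}.

These differ, so the ideals are not equal.

No, the ideals differ.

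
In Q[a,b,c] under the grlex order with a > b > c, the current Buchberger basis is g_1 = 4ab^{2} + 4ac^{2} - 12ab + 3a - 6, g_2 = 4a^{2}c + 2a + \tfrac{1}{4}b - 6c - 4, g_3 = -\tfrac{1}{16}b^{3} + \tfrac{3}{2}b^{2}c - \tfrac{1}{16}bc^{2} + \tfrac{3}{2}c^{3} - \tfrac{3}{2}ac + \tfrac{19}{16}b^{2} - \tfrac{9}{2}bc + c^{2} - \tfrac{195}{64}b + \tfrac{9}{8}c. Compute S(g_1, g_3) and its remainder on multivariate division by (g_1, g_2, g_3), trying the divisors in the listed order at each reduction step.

S(g_1, g_3) = 24ab^{2}c + 24ac^{3} - 24a^{2}c + 16ab^{2} - 72abc + 16ac^{2} - 48ab + 18ac - \tfrac{3}{2}b; remainder on division = 0.

lcm(LM(g_1), LM(g_3)) = ab^{3}.
S = (lcm/LT(g_1))·g_1 − (lcm/LT(g_3))·g_3 = 24ab^{2}c + 24ac^{3} - 24a^{2}c + 16ab^{2} - 72abc + 16ac^{2} - 48ab + 18ac - \tfrac{3}{2}b.
Reduce S modulo (g_1, g_2, g_3) in that order:
  leading term ab^{2}c: subtract (6c)·g_1 from 24ab^{2}c + 24ac^{3} - 24a^{2}c + 16ab^{2} - 72abc + 16ac^{2} - 48ab + 18ac - \tfrac{3}{2}b → -24a^{2}c + 16ab^{2} + 16ac^{2} - 48ab - \tfrac{3}{2}b + 36c
  leading term a^{2}c: subtract (-6)·g_2 from -24a^{2}c + 16ab^{2} + 16ac^{2} - 48ab - \tfrac{3}{2}b + 36c → 16ab^{2} + 16ac^{2} - 48ab + 12a - 24
  leading term ab^{2}: subtract (4)·g_1 from 16ab^{2} + 16ac^{2} - 48ab + 12a - 24 → 0
The remainder is 0, so this S-polynomial contributes no new basis element.
This is the inner loop of Buchberger's algorithm — each nonzero remainder becomes a new basis element.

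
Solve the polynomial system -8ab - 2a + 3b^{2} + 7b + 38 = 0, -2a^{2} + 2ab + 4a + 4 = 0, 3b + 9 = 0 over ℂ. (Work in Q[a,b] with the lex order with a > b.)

Compute a lex Gröbner basis by Buchberger's algorithm.
f_1 = -8ab - 2a + 3b^{2} + 7b + 38, LT = ab.
f_2 = -2a^{2} + 2ab + 4a + 4, LT = a^{2}.
f_3 = 3b + 9, LT = b.

S(f_1,f_2): lcm = a^{2}b. S = \tfrac{1}{4}a^{2} + \tfrac{5}{8}ab^{2} + \tfrac{9}{8}ab - \tfrac{19}{4}a + 2b.
  leading term a^{2}: subtract (-\tfrac{1}{8})·f_2 from \tfrac{1}{4}a^{2} + \tfrac{5}{8}ab^{2} + \tfrac{9}{8}ab - \tfrac{19}{4}a + 2b → \tfrac{5}{8}ab^{2} + \tfrac{11}{8}ab - \tfrac{17}{4}a + 2b + \tfrac{1}{2}
  leading term ab^{2}: subtract (-\tfrac{5}{64}b)·f_1 from \tfrac{5}{8}ab^{2} + \tfrac{11}{8}ab - \tfrac{17}{4}a + 2b + \tfrac{1}{2} → \tfrac{39}{32}ab - \tfrac{17}{4}a + \tfrac{15}{64}b^{3} + \tfrac{35}{64}b^{2} + \tfrac{159}{32}b + \tfrac{1}{2}
  leading term ab: subtract (-\tfrac{39}{256})·f_1 from \tfrac{39}{32}ab - \tfrac{17}{4}a + \tfrac{15}{64}b^{3} + \tfrac{35}{64}b^{2} + \tfrac{159}{32}b + \tfrac{1}{2} → -\tfrac{583}{128}a + \tfrac{15}{64}b^{3} + \tfrac{257}{256}b^{2} + \tfrac{1545}{256}b + \tfrac{805}{128}
  leading term a: no divisor's leading term divides it; move -\tfrac{583}{128}a to the remainder.
  leading term b^{3}: subtract (\tfrac{5}{64}b^{2})·f_3 from \tfrac{15}{64}b^{3} + \tfrac{257}{256}b^{2} + \tfrac{1545}{256}b + \tfrac{805}{128} → \tfrac{77}{256}b^{2} + \tfrac{1545}{256}b + \tfrac{805}{128}
  leading term b^{2}: subtract (\tfrac{77}{768}b)·f_3 from \tfrac{77}{256}b^{2} + \tfrac{1545}{256}b + \tfrac{805}{128} → \tfrac{657}{128}b + \tfrac{805}{128}
  leading term b: subtract (\tfrac{219}{128})·f_3 from \tfrac{657}{128}b + \tfrac{805}{128} → -\tfrac{583}{64}
  leading term 1: no divisor's leading term divides it; move -\tfrac{583}{64} to the remainder.
  remainder -\tfrac{583}{128}a - \tfrac{583}{64} ≠ 0; add h_4 = -\tfrac{583}{128}a - \tfrac{583}{64} to the basis.

S(f_1,f_3): lcm = ab. S = -\tfrac{11}{4}a - \tfrac{3}{8}b^{2} - \tfrac{7}{8}b - \tfrac{19}{4}.
  leading term a: subtract (\tfrac{32}{53})·h_4 from -\tfrac{11}{4}a - \tfrac{3}{8}b^{2} - \tfrac{7}{8}b - \tfrac{19}{4} → -\tfrac{3}{8}b^{2} - \tfrac{7}{8}b + \tfrac{3}{4}
  leading term b^{2}: subtract (-\tfrac{1}{8}b)·f_3 from -\tfrac{3}{8}b^{2} - \tfrac{7}{8}b + \tfrac{3}{4} → \tfrac{1}{4}b + \tfrac{3}{4}
  leading term b: subtract (\tfrac{1}{12})·f_3 from \tfrac{1}{4}b + \tfrac{3}{4} → 0
  remainder 0.

S(f_2,f_3): leading monomials are coprime, so the S-polynomial reduces to 0 (Buchberger's first criterion).
S(f_1,h_4): lcm = ab. S = \tfrac{1}{4}a - \tfrac{3}{8}b^{2} - \tfrac{23}{8}b - \tfrac{19}{4}.
  leading term a: subtract (-\tfrac{32}{583})·h_4 from \tfrac{1}{4}a - \tfrac{3}{8}b^{2} - \tfrac{23}{8}b - \tfrac{19}{4} → -\tfrac{3}{8}b^{2} - \tfrac{23}{8}b - \tfrac{21}{4}
  leading term b^{2}: subtract (-\tfrac{1}{8}b)·f_3 from -\tfrac{3}{8}b^{2} - \tfrac{23}{8}b - \tfrac{21}{4} → -\tfrac{7}{4}b - \tfrac{21}{4}
  leading term b: subtract (-\tfrac{7}{12})·f_3 from -\tfrac{7}{4}b - \tfrac{21}{4} → 0
  remainder 0.

S(f_2,h_4): lcm = a^{2}. S = -ab - 4a - 2.
  leading term ab: subtract (\tfrac{1}{8})·f_1 from -ab - 4a - 2 → -\tfrac{15}{4}a - \tfrac{3}{8}b^{2} - \tfrac{7}{8}b - \tfrac{27}{4}
  leading term a: subtract (\tfrac{480}{583})·h_4 from -\tfrac{15}{4}a - \tfrac{3}{8}b^{2} - \tfrac{7}{8}b - \tfrac{27}{4} → -\tfrac{3}{8}b^{2} - \tfrac{7}{8}b + \tfrac{3}{4}
  leading term b^{2}: subtract (-\tfrac{1}{8}b)·f_3 from -\tfrac{3}{8}b^{2} - \tfrac{7}{8}b + \tfrac{3}{4} → \tfrac{1}{4}b + \tfrac{3}{4}
  leading term b: subtract (\tfrac{1}{12})·f_3 from \tfrac{1}{4}b + \tfrac{3}{4} → 0
  remainder 0.

S(f_3,h_4): leading monomials are coprime, so the S-polynomial reduces to 0 (Buchberger's first criterion).
Every S-polynomial of the final basis reduces to 0, so we have a Gröbner basis.
Inter-reduce: drop elements whose leading term is divisible by another's, tail-reduce, and make monic.
Reduced Gröbner basis: {a + 2, b + 3}.

From the last basis element, b + 3 = 0, so b takes values in {-3}. Each choice, substituted upward through the basis, yields the corresponding point(s) of the solution set.
  b = -3: the earlier basis element becomes a + 2 = 0, giving a = -2 — point (-2, -3).
Check: every point annihilates each of the original generators.

{(-2, -3)}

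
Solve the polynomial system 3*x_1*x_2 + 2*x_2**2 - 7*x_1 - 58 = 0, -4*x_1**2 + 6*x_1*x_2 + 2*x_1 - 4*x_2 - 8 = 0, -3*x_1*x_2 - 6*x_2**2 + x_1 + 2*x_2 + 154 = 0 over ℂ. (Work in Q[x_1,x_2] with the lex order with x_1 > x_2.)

{(1, 5)}

Compute a lex Gröbner basis by Buchberger's algorithm.
f_1 = 3*x_1*x_2 - 7*x_1 + 2*x_2**2 - 58, LT = x_1*x_2.
f_2 = -4*x_1**2 + 6*x_1*x_2 + 2*x_1 - 4*x_2 - 8, LT = x_1**2.
f_3 = -3*x_1*x_2 + x_1 - 6*x_2**2 + 2*x_2 + 154, LT = x_1*x_2.

S(f_1,f_2): lcm = x_1**2*x_2. S = -7/3*x_1**2 + 13/6*x_1*x_2**2 + 1/2*x_1*x_2 - 58/3*x_1 - x_2**2 - 2*x_2.
  leading term x_1**2: subtract (7/12)·f_2 from -7/3*x_1**2 + 13/6*x_1*x_2**2 + 1/2*x_1*x_2 - 58/3*x_1 - x_2**2 - 2*x_2 → 13/6*x_1*x_2**2 - 3*x_1*x_2 - 41/2*x_1 - x_2**2 + 1/3*x_2 + 14/3
  leading term x_1*x_2**2: subtract (13/18*x_2)·f_1 from 13/6*x_1*x_2**2 - 3*x_1*x_2 - 41/2*x_1 - x_2**2 + 1/3*x_2 + 14/3 → 37/18*x_1*x_2 - 41/2*x_1 - 13/9*x_2**3 - x_2**2 + 380/9*x_2 + 14/3
  leading term x_1*x_2: subtract (37/54)·f_1 from 37/18*x_1*x_2 - 41/2*x_1 - 13/9*x_2**3 - x_2**2 + 380/9*x_2 + 14/3 → -424/27*x_1 - 13/9*x_2**3 - 64/27*x_2**2 + 380/9*x_2 + 1199/27
  leading term x_1: no divisor's leading term divides it; move -424/27*x_1 to the remainder.
  leading term x_2**3: no divisor's leading term divides it; move -13/9*x_2**3 to the remainder.
  leading term x_2**2: no divisor's leading term divides it; move -64/27*x_2**2 to the remainder.
  leading term x_2: no divisor's leading term divides it; move 380/9*x_2 to the remainder.
  leading term 1: no divisor's leading term divides it; move 1199/27 to the remainder.
  remainder -424/27*x_1 - 13/9*x_2**3 - 64/27*x_2**2 + 380/9*x_2 + 1199/27 ≠ 0; add h_4 = -424/27*x_1 - 13/9*x_2**3 - 64/27*x_2**2 + 380/9*x_2 + 1199/27 to the basis.

S(f_1,f_3): lcm = x_1*x_2. S = -2*x_1 - 4/3*x_2**2 + 2/3*x_2 + 32.
  leading term x_1: subtract (27/212)·h_4 from -2*x_1 - 4/3*x_2**2 + 2/3*x_2 + 32 → 39/212*x_2**3 - 164/159*x_2**2 - 749/159*x_2 + 5585/212
  leading term x_2**3: no divisor's leading term divides it; move 39/212*x_2**3 to the remainder.
  leading term x_2**2: no divisor's leading term divides it; move -164/159*x_2**2 to the remainder.
  leading term x_2: no divisor's leading term divides it; move -749/159*x_2 to the remainder.
  leading term 1: no divisor's leading term divides it; move 5585/212 to the remainder.
  remainder 39/212*x_2**3 - 164/159*x_2**2 - 749/159*x_2 + 5585/212 ≠ 0; add h_5 = 39/212*x_2**3 - 164/159*x_2**2 - 749/159*x_2 + 5585/212 to the basis.

S(f_2,f_3): lcm = x_1**2*x_2. S = 1/3*x_1**2 - 7/2*x_1*x_2**2 + 1/6*x_1*x_2 + 154/3*x_1 + x_2**2 + 2*x_2.
  leading term x_1**2: subtract (-1/12)·f_2 from 1/3*x_1**2 - 7/2*x_1*x_2**2 + 1/6*x_1*x_2 + 154/3*x_1 + x_2**2 + 2*x_2 → -7/2*x_1*x_2**2 + 2/3*x_1*x_2 + 103/2*x_1 + x_2**2 + 5/3*x_2 - 2/3
  leading term x_1*x_2**2: subtract (-7/6*x_2)·f_1 from -7/2*x_1*x_2**2 + 2/3*x_1*x_2 + 103/2*x_1 + x_2**2 + 5/3*x_2 - 2/3 → -15/2*x_1*x_2 + 103/2*x_1 + 7/3*x_2**3 + x_2**2 - 66*x_2 - 2/3
  leading term x_1*x_2: subtract (-5/2)·f_1 from -15/2*x_1*x_2 + 103/2*x_1 + 7/3*x_2**3 + x_2**2 - 66*x_2 - 2/3 → 34*x_1 + 7/3*x_2**3 + 6*x_2**2 - 66*x_2 - 437/3
  leading term x_1: subtract (-459/212)·h_4 from 34*x_1 + 7/3*x_2**3 + 6*x_2**2 - 66*x_2 - 437/3 → -505/636*x_2**3 + 46/53*x_2**2 + 1347/53*x_2 - 31495/636
  leading term x_2**3: subtract (-505/117)·h_5 from -505/636*x_2**3 + 46/53*x_2**2 + 1347/53*x_2 - 31495/636 → -1258/351*x_2**2 + 1784/351*x_2 + 7510/117
  leading term x_2**2: no divisor's leading term divides it; move -1258/351*x_2**2 to the remainder.
  leading term x_2: no divisor's leading term divides it; move 1784/351*x_2 to the remainder.
  leading term 1: no divisor's leading term divides it; move 7510/117 to the remainder.
  remainder -1258/351*x_2**2 + 1784/351*x_2 + 7510/117 ≠ 0; add h_6 = -1258/351*x_2**2 + 1784/351*x_2 + 7510/117 to the basis.

S(f_1,h_4): lcm = x_1*x_2. S = -7/3*x_1 - 39/424*x_2**4 - 8/53*x_2**3 + 1067/318*x_2**2 + 1199/424*x_2 - 58/3.
  leading term x_1: subtract (63/424)·h_4 from -7/3*x_1 - 39/424*x_2**4 - 8/53*x_2**3 + 1067/318*x_2**2 + 1199/424*x_2 - 58/3 → -39/424*x_2**4 + 27/424*x_2**3 + 393/106*x_2**2 - 1461/424*x_2 - 10995/424
  leading term x_2**4: subtract (-1/2*x_2)·h_5 from -39/424*x_2**4 + 27/424*x_2**3 + 393/106*x_2**2 - 1461/424*x_2 - 10995/424 → -575/1272*x_2**3 + 215/159*x_2**2 + 1031/106*x_2 - 10995/424
  leading term x_2**3: subtract (-575/234)·h_5 from -575/1272*x_2**3 + 215/159*x_2**2 + 1031/106*x_2 - 10995/424 → -415/351*x_2**2 - 649/351*x_2 + 4540/117
  leading term x_2**2: subtract (415/1258)·h_6 from -415/351*x_2**2 - 649/351*x_2 + 4540/117 → -6653/1887*x_2 + 33265/1887
  leading term x_2: no divisor's leading term divides it; move -6653/1887*x_2 to the remainder.
  leading term 1: no divisor's leading term divides it; move 33265/1887 to the remainder.
  remainder -6653/1887*x_2 + 33265/1887 ≠ 0; add h_7 = -6653/1887*x_2 + 33265/1887 to the basis.

The other S-polynomials (S(f_2,h_4), S(f_3,h_4), S(f_1,h_5), S(f_2,h_5), S(f_3,h_5), S(h_4,h_5), S(f_1,h_6), S(f_2,h_6), S(f_3,h_6), S(h_4,h_6), S(h_5,h_6), S(f_1,h_7), S(f_2,h_7), S(f_3,h_7), S(h_4,h_7), S(h_5,h_7), S(h_6,h_7)) all reduce to 0 modulo the current basis, so we have a Gröbner basis.
Inter-reduce: drop elements whose leading term is divisible by another's, tail-reduce, and make monic.
Reduced Gröbner basis: {x_1 - 1, x_2 - 5}.

The lex basis is triangular: the last element involves only x_2. Solving x_2 - 5 = 0 gives x_2 ∈ {5}; substituting each value into the earlier elements determines the remaining variables.
  x_2 = 5: the earlier basis element becomes x_1 - 1 = 0, giving x_1 = 1 — point (1, 5).
Check: every point annihilates each of the original generators.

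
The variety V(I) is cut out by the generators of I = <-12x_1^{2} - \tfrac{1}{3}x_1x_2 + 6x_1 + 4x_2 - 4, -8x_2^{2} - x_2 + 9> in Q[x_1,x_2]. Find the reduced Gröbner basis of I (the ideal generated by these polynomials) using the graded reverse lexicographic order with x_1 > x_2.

G = {x_1^{2} + \tfrac{1}{36}x_1x_2 - \tfrac{1}{2}x_1 - \tfrac{1}{3}x_2 + \tfrac{1}{3}, x_2^{2} + \tfrac{1}{8}x_2 - \tfrac{9}{8}}

f_1 = -12x_1^{2} - \tfrac{1}{3}x_1x_2 + 6x_1 + 4x_2 - 4, LT = x_1^{2}.
f_2 = -8x_2^{2} - x_2 + 9, LT = x_2^{2}.

The S-polynomials (S(f_1,f_2)) all reduce to 0 modulo the current basis, so we have a Gröbner basis.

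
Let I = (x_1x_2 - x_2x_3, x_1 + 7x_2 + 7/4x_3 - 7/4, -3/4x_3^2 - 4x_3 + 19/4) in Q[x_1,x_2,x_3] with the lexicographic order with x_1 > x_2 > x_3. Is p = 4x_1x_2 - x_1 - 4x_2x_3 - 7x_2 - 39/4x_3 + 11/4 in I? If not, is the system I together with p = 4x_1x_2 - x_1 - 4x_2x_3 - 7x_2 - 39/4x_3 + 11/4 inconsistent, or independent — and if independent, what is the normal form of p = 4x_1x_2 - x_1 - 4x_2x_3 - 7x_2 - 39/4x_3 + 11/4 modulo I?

First compute the reduced Gröbner basis of I by Buchberger's algorithm.
f_1 = x_1x_2 - x_2x_3, LT = x_1x_2.
f_2 = x_1 + 7x_2 + 7/4x_3 - 7/4, LT = x_1.
f_3 = -3/4x_3^2 - 4x_3 + 19/4, LT = x_3^2.

S(f_1,f_2): lcm = x_1x_2. S = -7x_2^2 - 11/4x_2x_3 + 7/4x_2.
  leading term x_2^2: no divisor's leading term divides it; move -7x_2^2 to the remainder.
  leading term x_2x_3: no divisor's leading term divides it; move -11/4x_2x_3 to the remainder.
  leading term x_2: no divisor's leading term divides it; move 7/4x_2 to the remainder.
  remainder -7x_2^2 - 11/4x_2x_3 + 7/4x_2 ≠ 0; add h_4 = -7x_2^2 - 11/4x_2x_3 + 7/4x_2 to the basis.

The other S-polynomials (S(f_1,f_3), S(f_2,f_3), S(f_1,h_4), S(f_2,h_4), S(f_3,h_4)) all reduce to 0 modulo the current basis, so we have a Gröbner basis.
Inter-reduce: drop elements whose leading term is divisible by another's, tail-reduce, and make monic.
Reduced Gröbner basis: {x_1 + 7x_2 + 7/4x_3 - 7/4, x_2^2 + 11/28x_2x_3 - 1/4x_2, x_3^2 + 16/3x_3 - 19/3}.
Label its elements g_1 = x_1 + 7x_2 + 7/4x_3 - 7/4, g_2 = x_2^2 + 11/28x_2x_3 - 1/4x_2, g_3 = x_3^2 + 16/3x_3 - 19/3.

Reduce p = 4x_1x_2 - x_1 - 4x_2x_3 - 7x_2 - 39/4x_3 + 11/4 modulo G:
  leading term x_1x_2: subtract (4x_2)·g_1 from 4x_1x_2 - x_1 - 4x_2x_3 - 7x_2 - 39/4x_3 + 11/4 → -x_1 - 28x_2^2 - 11x_2x_3 - 39/4x_3 + 11/4
  leading term x_1: subtract (-1)·g_1 from -x_1 - 28x_2^2 - 11x_2x_3 - 39/4x_3 + 11/4 → -28x_2^2 - 11x_2x_3 + 7x_2 - 8x_3 + 1
  leading term x_2^2: subtract (-28)·g_2 from -28x_2^2 - 11x_2x_3 + 7x_2 - 8x_3 + 1 → -8x_3 + 1
  leading term x_3: no divisor's leading term divides it; move -8x_3 to the remainder.
  leading term 1: no divisor's leading term divides it; move 1 to the remainder.
  normal form = -8x_3 + 1.
The normal form is nonzero, so p ∉ I. Since p minus its normal form lies in I, I + (p) = I + (r) where r = -8x_3 + 1; decide whether this ideal is the whole ring.
Run Buchberger on G together with r (pairs among the g_i already reduce to 0 since G is a Gröbner basis):
g_1 = x_1 + 7x_2 + 7/4x_3 - 7/4, LT = x_1.
g_2 = x_2^2 + 11/28x_2x_3 - 1/4x_2, LT = x_2^2.
g_3 = x_3^2 + 16/3x_3 - 19/3, LT = x_3^2.
r = -8x_3 + 1, LT = x_3.

S(g_3,r): lcm = x_3^2. S = 131/24x_3 - 19/3.
  leading term x_3: subtract (-131/192)·r from 131/24x_3 - 19/3 → -1085/192
  leading term 1: no divisor's leading term divides it; move -1085/192 to the remainder.
  remainder -1085/192 ≠ 0; add m_5 = -1085/192 to the basis.

The other S-polynomials (S(g_1,g_2), S(g_1,g_3), S(g_1,r), S(g_2,g_3), S(g_2,r), S(g_1,m_5), S(g_2,m_5), S(g_3,m_5), S(r,m_5)) all reduce to 0 modulo the current basis, so we have a Gröbner basis.
Inter-reduce: drop elements whose leading term is divisible by another's, tail-reduce, and make monic.
Reduced Gröbner basis: {1}.
The reduced Gröbner basis of I + (p) is {1}: the ideal is the whole ring, so the enlarged system has no common solution — adjoining p is inconsistent.

Adjoining 4x_1x_2 - x_1 - 4x_2x_3 - 7x_2 - 39/4x_3 + 11/4 makes the ideal the whole ring: the system is inconsistent.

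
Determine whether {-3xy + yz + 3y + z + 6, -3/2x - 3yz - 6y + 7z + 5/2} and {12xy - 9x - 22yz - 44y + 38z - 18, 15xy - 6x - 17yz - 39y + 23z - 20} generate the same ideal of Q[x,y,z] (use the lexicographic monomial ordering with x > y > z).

No, the ideals differ.

Equality of ideals is decidable: compute both reduced Gröbner bases (unique for the ordering) and check whether they agree.
Buchberger on the first generating set:
f_1 = -3xy + yz + 3y + z + 6, LT = xy.
f_2 = -3/2x - 3yz - 6y + 7z + 5/2, LT = x.

S(f_1,f_2): lcm = xy. S = -2y^2z - 4y^2 + 13/3yz + 2/3y - 1/3z - 2.
  reduce S modulo (f_1, f_2):
  remainder -2y^2z - 4y^2 + 13/3yz + 2/3y - 1/3z - 2 ≠ 0; add g_3 = -2y^2z - 4y^2 + 13/3yz + 2/3y - 1/3z - 2 to the basis.

The other S-polynomials (S(f_1,g_3), S(f_2,g_3)) all reduce to 0 modulo the current basis, so we have a Gröbner basis.
Inter-reduce: drop elements whose leading term is divisible by another's, tail-reduce, and make monic.
Reduced Gröbner basis: {x + 2yz + 4y - 14/3z - 5/3, y^2z + 2y^2 - 13/6yz - 1/3y + 1/6z + 1}.

Buchberger on the second generating set:
h_1 = 12xy - 9x - 22yz - 44y + 38z - 18, LT = xy.
h_2 = 15xy - 6x - 17yz - 39y + 23z - 20, LT = xy.

S(h_1,h_2): lcm = xy. S = -7/20x - 7/10yz - 16/15y + 49/30z - 1/6.
  reduce S modulo (h_1, h_2):
  remainder -7/20x - 7/10yz - 16/15y + 49/30z - 1/6 ≠ 0; add k_3 = -7/20x - 7/10yz - 16/15y + 49/30z - 1/6 to the basis.

S(h_1,k_3): lcm = xy. S = -3/4x - 2y^2z - 64/21y^2 + 17/6yz - 29/7y + 19/6z - 3/2.
  reduce S modulo (h_1, h_2, k_3):
  remainder -2y^2z - 64/21y^2 + 13/3yz - 13/7y - 1/3z - 8/7 ≠ 0; add k_4 = -2y^2z - 64/21y^2 + 13/3yz - 13/7y - 1/3z - 8/7 to the basis.

The other S-polynomials (S(h_2,k_3), S(h_1,k_4), S(h_2,k_4), S(k_3,k_4)) all reduce to 0 modulo the current basis, so we have a Gröbner basis.
Inter-reduce: drop elements whose leading term is divisible by another's, tail-reduce, and make monic.
Reduced Gröbner basis: {x + 2yz + 64/21y - 14/3z + 10/21, y^2z + 32/21y^2 - 13/6yz + 13/14y + 1/6z + 4/7}.

These differ, so the ideals are not equal.
The same test decides containment: I ⊆ J iff every generator of I reduces to 0 modulo a Gröbner basis of J.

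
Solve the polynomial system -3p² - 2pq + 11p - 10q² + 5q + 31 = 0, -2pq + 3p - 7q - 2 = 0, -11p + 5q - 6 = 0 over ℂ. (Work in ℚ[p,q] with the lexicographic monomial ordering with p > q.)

Compute a lex Gröbner basis by Buchberger's algorithm.
f_1 = -3p² - 2pq + 11p - 10q² + 5q + 31, LT = p².
f_2 = -2pq + 3p - 7q - 2, LT = pq.
f_3 = -11p + 5q - 6, LT = p.

S(f_1,f_2): lcm = p²q. S = 3/2p² + ⅔pq² - 43/6pq - p + 10/3q³ - 5/3q² - 31/3q.
  leading term p²: subtract (-½)·f_1 from 3/2p² + ⅔pq² - 43/6pq - p + 10/3q³ - 5/3q² - 31/3q → ⅔pq² - 49/6pq + 9/2p + 10/3q³ - 20/3q² - 47/6q + 31/2
  leading term pq²: subtract (-⅓q)·f_2 from ⅔pq² - 49/6pq + 9/2p + 10/3q³ - 20/3q² - 47/6q + 31/2 → -43/6pq + 9/2p + 10/3q³ - 9q² - 17/2q + 31/2
  leading term pq: subtract (43/12)·f_2 from -43/6pq + 9/2p + 10/3q³ - 9q² - 17/2q + 31/2 → -25/4p + 10/3q³ - 9q² + 199/12q + 68/3
  leading term p: subtract (25/44)·f_3 from -25/4p + 10/3q³ - 9q² + 199/12q + 68/3 → 10/3q³ - 9q² + 907/66q + 1721/66
  leading term q³: no divisor's leading term divides it; move 10/3q³ to the remainder.
  leading term q²: no divisor's leading term divides it; move -9q² to the remainder.
  leading term q: no divisor's leading term divides it; move 907/66q to the remainder.
  leading term 1: no divisor's leading term divides it; move 1721/66 to the remainder.
  remainder 10/3q³ - 9q² + 907/66q + 1721/66 ≠ 0; add h_4 = 10/3q³ - 9q² + 907/66q + 1721/66 to the basis.

S(f_1,f_3): lcm = p². S = 37/33pq - 139/33p + 10/3q² - 5/3q - 31/3.
  leading term pq: subtract (-37/66)·f_2 from 37/33pq - 139/33p + 10/3q² - 5/3q - 31/3 → -167/66p + 10/3q² - 123/22q - 126/11
  leading term p: subtract (167/726)·f_3 from -167/66p + 10/3q² - 123/22q - 126/11 → 10/3q² - 2447/363q - 1219/121
  leading term q²: no divisor's leading term divides it; move 10/3q² to the remainder.
  leading term q: no divisor's leading term divides it; move -2447/363q to the remainder.
  leading term 1: no divisor's leading term divides it; move -1219/121 to the remainder.
  remainder 10/3q² - 2447/363q - 1219/121 ≠ 0; add h_5 = 10/3q² - 2447/363q - 1219/121 to the basis.

S(f_2,f_3): lcm = pq. S = -3/2p + 5/11q² + 65/22q + 1.
  leading term p: subtract (3/22)·f_3 from -3/2p + 5/11q² + 65/22q + 1 → 5/11q² + 25/11q + 20/11
  leading term q²: subtract (3/22)·h_5 from 5/11q² + 25/11q + 20/11 → 8497/2662q + 8497/2662
  leading term q: no divisor's leading term divides it; move 8497/2662q to the remainder.
  leading term 1: no divisor's leading term divides it; move 8497/2662 to the remainder.
  remainder 8497/2662q + 8497/2662 ≠ 0; add h_6 = 8497/2662q + 8497/2662 to the basis.

The other S-polynomials (S(f_1,h_4), S(f_2,h_4), S(f_3,h_4), S(f_1,h_5), S(f_2,h_5), S(f_3,h_5), S(h_4,h_5), S(f_1,h_6), S(f_2,h_6), S(f_3,h_6), S(h_4,h_6), S(h_5,h_6)) all reduce to 0 modulo the current basis, so we have a Gröbner basis.
Inter-reduce: drop elements whose leading term is divisible by another's, tail-reduce, and make monic.
Reduced Gröbner basis: {p + 1, q + 1}.

Since the basis is lex-ordered, q + 1 is univariate in q. Its roots are {-1}. Back-substituting each root into the other basis elements fixes the other coordinates.
  q = -1: the earlier basis element becomes p + 1 = 0, giving p = -1 — point (-1, -1).
Check: every point annihilates each of the original generators.

{(-1, -1)}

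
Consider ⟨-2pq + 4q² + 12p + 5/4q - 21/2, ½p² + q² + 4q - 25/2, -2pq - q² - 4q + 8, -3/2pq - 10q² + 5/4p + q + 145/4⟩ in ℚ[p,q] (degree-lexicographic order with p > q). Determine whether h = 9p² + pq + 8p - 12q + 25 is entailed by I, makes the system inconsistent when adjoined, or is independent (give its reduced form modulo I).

First compute the reduced Gröbner basis of I by Buchberger's algorithm.
f_1 = -2pq + 4q² + 12p + 5/4q - 21/2, LT = pq.
f_2 = ½p² + q² + 4q - 25/2, LT = p².
f_3 = -2pq - q² - 4q + 8, LT = pq.
f_4 = -3/2pq - 10q² + 5/4p + q + 145/4, LT = pq.

S(f_1,f_2): lcm = p²q. S = -2pq² - 2q³ - 6p² - ⅝pq - 8q² + 21/4p + 25q.
  leading term pq²: subtract (q)·f_1 from -2pq² - 2q³ - 6p² - ⅝pq - 8q² + 21/4p + 25q → -6q³ - 6p² - 101/8pq - 37/4q² + 21/4p + 71/2q
  leading term q³: no divisor's leading term divides it; move -6q³ to the remainder.
  leading term p²: subtract (-12)·f_2 from -6p² - 101/8pq - 37/4q² + 21/4p + 71/2q → -101/8pq + 11/4q² + 21/4p + 167/2q - 150
  leading term pq: subtract (101/16)·f_1 from -101/8pq + 11/4q² + 21/4p + 167/2q - 150 → -45/2q² - 141/2p + 4839/64q - 2679/32
  leading term q²: no divisor's leading term divides it; move -45/2q² to the remainder.
  leading term p: no divisor's leading term divides it; move -141/2p to the remainder.
  leading term q: no divisor's leading term divides it; move 4839/64q to the remainder.
  leading term 1: no divisor's leading term divides it; move -2679/32 to the remainder.
  remainder -6q³ - 45/2q² - 141/2p + 4839/64q - 2679/32 ≠ 0; add k_5 = -6q³ - 45/2q² - 141/2p + 4839/64q - 2679/32 to the basis.

S(f_1,f_3): lcm = pq. S = -5/2q² - 6p - 21/8q + 37/4.
  leading term q²: no divisor's leading term divides it; move -5/2q² to the remainder.
  leading term p: no divisor's leading term divides it; move -6p to the remainder.
  leading term q: no divisor's leading term divides it; move -21/8q to the remainder.
  leading term 1: no divisor's leading term divides it; move 37/4 to the remainder.
  remainder -5/2q² - 6p - 21/8q + 37/4 ≠ 0; add k_6 = -5/2q² - 6p - 21/8q + 37/4 to the basis.

S(f_1,f_4): lcm = pq. S = -26/3q² - 31/6p + 1/24q + 353/12.
  leading term q²: subtract (52/15)·k_6 from -26/3q² - 31/6p + 1/24q + 353/12 → 469/30p + 1097/120q - 53/20
  leading term p: no divisor's leading term divides it; move 469/30p to the remainder.
  leading term q: no divisor's leading term divides it; move 1097/120q to the remainder.
  leading term 1: no divisor's leading term divides it; move -53/20 to the remainder.
  remainder 469/30p + 1097/120q - 53/20 ≠ 0; add k_7 = 469/30p + 1097/120q - 53/20 to the basis.

S(f_2,f_3): lcm = p²q. S = -½pq² + 2q³ - 2pq + 8q² + 4p - 25q.
  leading term pq²: subtract (¼q)·f_1 from -½pq² + 2q³ - 2pq + 8q² + 4p - 25q → q³ - 5pq + 123/16q² + 4p - 179/8q
  leading term q³: subtract (-⅙)·k_5 from q³ - 5pq + 123/16q² + 4p - 179/8q → -5pq + 63/16q² - 31/4p - 1251/128q - 893/64
  leading term pq: subtract (5/2)·f_1 from -5pq + 63/16q² - 31/4p - 1251/128q - 893/64 → -97/16q² - 151/4p - 1651/128q + 787/64
  leading term q²: subtract (97/40)·k_6 from -97/16q² - 151/4p - 1651/128q + 787/64 → -116/5p - 4181/640q - 3243/320
  leading term p: subtract (-696/469)·k_7 from -116/5p - 4181/640q - 3243/320 → 422235/60032q - 422235/30016
  leading term q: no divisor's leading term divides it; move 422235/60032q to the remainder.
  leading term 1: no divisor's leading term divides it; move -422235/30016 to the remainder.
  remainder 422235/60032q - 422235/30016 ≠ 0; add k_8 = 422235/60032q - 422235/30016 to the basis.

The other S-polynomials (S(f_2,f_4), S(f_3,f_4), S(f_1,k_5), S(f_2,k_5), S(f_3,k_5), S(f_4,k_5), S(f_1,k_6), S(f_2,k_6), S(f_3,k_6), S(f_4,k_6), S(k_5,k_6), S(f_1,k_7), S(f_2,k_7), S(f_3,k_7), S(f_4,k_7), S(k_5,k_7), S(k_6,k_7), S(f_1,k_8), S(f_2,k_8), S(f_3,k_8), S(f_4,k_8), S(k_5,k_8), S(k_6,k_8), S(k_7,k_8)) all reduce to 0 modulo the current basis, so we have a Gröbner basis.
Inter-reduce: drop elements whose leading term is divisible by another's, tail-reduce, and make monic.
Reduced Gröbner basis: {p + 1, q - 2}.
Label its elements g_1 = p + 1, g_2 = q - 2.

Reduce h = 9p² + pq + 8p - 12q + 25 modulo G:
  leading term p²: subtract (9p)·g_1 from 9p² + pq + 8p - 12q + 25 → pq - p - 12q + 25
  leading term pq: subtract (q)·g_1 from pq - p - 12q + 25 → -p - 13q + 25
  leading term p: subtract (-1)·g_1 from -p - 13q + 25 → -13q + 26
  leading term q: subtract (-13)·g_2 from -13q + 26 → 0
  normal form = 0.
Since the normal form is 0, h ∈ I.

Ideal membership is decidable via reduction modulo a Gröbner basis.

9p² + pq + 8p - 12q + 25 lies in I (it reduces to 0).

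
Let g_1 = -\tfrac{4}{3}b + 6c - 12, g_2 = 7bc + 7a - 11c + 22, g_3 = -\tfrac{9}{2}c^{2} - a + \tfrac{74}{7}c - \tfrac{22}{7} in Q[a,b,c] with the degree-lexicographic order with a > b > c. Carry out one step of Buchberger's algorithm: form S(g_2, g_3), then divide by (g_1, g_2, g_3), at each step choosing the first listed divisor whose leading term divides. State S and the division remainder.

lcm(LM(g_2), LM(g_3)) = bc^{2}.
S = (lcm/LT(g_2))·g_2 − (lcm/LT(g_3))·g_3 = -\tfrac{2}{9}ab + ac + \tfrac{148}{63}bc - \tfrac{11}{7}c^{2} - \tfrac{44}{63}b + \tfrac{22}{7}c.
Reduce S modulo (g_1, g_2, g_3) in that order:
  leading term ab: subtract (\tfrac{1}{6}a)·g_1 from -\tfrac{2}{9}ab + ac + \tfrac{148}{63}bc - \tfrac{11}{7}c^{2} - \tfrac{44}{63}b + \tfrac{22}{7}c → \tfrac{148}{63}bc - \tfrac{11}{7}c^{2} + 2a - \tfrac{44}{63}b + \tfrac{22}{7}c
  leading term bc: subtract (-\tfrac{37}{21}c)·g_1 from \tfrac{148}{63}bc - \tfrac{11}{7}c^{2} + 2a - \tfrac{44}{63}b + \tfrac{22}{7}c → 9c^{2} + 2a - \tfrac{44}{63}b - 18c
  leading term c^{2}: subtract (-2)·g_3 from 9c^{2} + 2a - \tfrac{44}{63}b - 18c → -\tfrac{44}{63}b + \tfrac{22}{7}c - \tfrac{44}{7}
  leading term b: subtract (\tfrac{11}{21})·g_1 from -\tfrac{44}{63}b + \tfrac{22}{7}c - \tfrac{44}{7} → 0
The remainder is 0, so this S-polynomial contributes no new basis element.
An S-polynomial is built so that the two leading terms cancel; whether anything survives reduction is exactly the Gröbner-basis criterion.

S(g_2, g_3) = -\tfrac{2}{9}ab + ac + \tfrac{148}{63}bc - \tfrac{11}{7}c^{2} - \tfrac{44}{63}b + \tfrac{22}{7}c; remainder on division = 0.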